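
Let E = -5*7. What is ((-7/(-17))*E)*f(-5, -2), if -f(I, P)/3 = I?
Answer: -3675/17 ≈ -216.18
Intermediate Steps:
f(I, P) = -3*I
E = -35
((-7/(-17))*E)*f(-5, -2) = (-7/(-17)*(-35))*(-3*(-5)) = (-7*(-1/17)*(-35))*15 = ((7/17)*(-35))*15 = -245/17*15 = -3675/17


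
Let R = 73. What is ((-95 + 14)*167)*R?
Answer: -987471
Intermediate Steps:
((-95 + 14)*167)*R = ((-95 + 14)*167)*73 = -81*167*73 = -13527*73 = -987471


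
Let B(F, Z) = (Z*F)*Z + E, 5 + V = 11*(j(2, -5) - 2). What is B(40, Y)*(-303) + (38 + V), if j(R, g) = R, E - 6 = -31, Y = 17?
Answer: -3495072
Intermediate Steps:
E = -25 (E = 6 - 31 = -25)
V = -5 (V = -5 + 11*(2 - 2) = -5 + 11*0 = -5 + 0 = -5)
B(F, Z) = -25 + F*Z² (B(F, Z) = (Z*F)*Z - 25 = (F*Z)*Z - 25 = F*Z² - 25 = -25 + F*Z²)
B(40, Y)*(-303) + (38 + V) = (-25 + 40*17²)*(-303) + (38 - 5) = (-25 + 40*289)*(-303) + 33 = (-25 + 11560)*(-303) + 33 = 11535*(-303) + 33 = -3495105 + 33 = -3495072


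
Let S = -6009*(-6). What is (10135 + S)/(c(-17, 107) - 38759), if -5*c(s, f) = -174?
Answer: -230945/193621 ≈ -1.1928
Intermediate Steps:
c(s, f) = 174/5 (c(s, f) = -⅕*(-174) = 174/5)
S = 36054
(10135 + S)/(c(-17, 107) - 38759) = (10135 + 36054)/(174/5 - 38759) = 46189/(-193621/5) = 46189*(-5/193621) = -230945/193621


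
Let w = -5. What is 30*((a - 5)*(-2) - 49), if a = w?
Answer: -870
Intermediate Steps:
a = -5
30*((a - 5)*(-2) - 49) = 30*((-5 - 5)*(-2) - 49) = 30*(-10*(-2) - 49) = 30*(20 - 49) = 30*(-29) = -870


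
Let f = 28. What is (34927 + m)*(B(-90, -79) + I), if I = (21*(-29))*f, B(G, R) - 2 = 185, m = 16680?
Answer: -870352055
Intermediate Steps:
B(G, R) = 187 (B(G, R) = 2 + 185 = 187)
I = -17052 (I = (21*(-29))*28 = -609*28 = -17052)
(34927 + m)*(B(-90, -79) + I) = (34927 + 16680)*(187 - 17052) = 51607*(-16865) = -870352055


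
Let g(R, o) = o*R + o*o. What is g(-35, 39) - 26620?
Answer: -26464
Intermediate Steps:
g(R, o) = o² + R*o (g(R, o) = R*o + o² = o² + R*o)
g(-35, 39) - 26620 = 39*(-35 + 39) - 26620 = 39*4 - 26620 = 156 - 26620 = -26464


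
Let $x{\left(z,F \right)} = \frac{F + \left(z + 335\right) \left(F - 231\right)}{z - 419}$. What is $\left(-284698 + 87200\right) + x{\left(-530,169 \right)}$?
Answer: $- \frac{14418297}{73} \approx -1.9751 \cdot 10^{5}$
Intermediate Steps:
$x{\left(z,F \right)} = \frac{F + \left(-231 + F\right) \left(335 + z\right)}{-419 + z}$ ($x{\left(z,F \right)} = \frac{F + \left(335 + z\right) \left(-231 + F\right)}{-419 + z} = \frac{F + \left(-231 + F\right) \left(335 + z\right)}{-419 + z}$)
$\left(-284698 + 87200\right) + x{\left(-530,169 \right)} = \left(-284698 + 87200\right) + \frac{-77385 - -122430 + 336 \cdot 169 + 169 \left(-530\right)}{-419 - 530} = -197498 + \frac{-77385 + 122430 + 56784 - 89570}{-949} = -197498 - \frac{943}{73} = - \frac{14418297}{73}$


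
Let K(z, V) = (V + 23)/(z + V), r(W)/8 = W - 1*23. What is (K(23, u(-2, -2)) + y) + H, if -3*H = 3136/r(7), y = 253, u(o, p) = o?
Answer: 1573/6 ≈ 262.17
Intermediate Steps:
r(W) = -184 + 8*W (r(W) = 8*(W - 1*23) = 8*(W - 23) = 8*(-23 + W) = -184 + 8*W)
K(z, V) = (23 + V)/(V + z)
H = 49/6 (H = -3136/(3*(-184 + 8*7)) = -3136/(3*(-184 + 56)) = -3136/(3*(-128)) = -3136*(-1)/(3*128) = -⅓*(-49/2) = 49/6 ≈ 8.1667)
(K(23, u(-2, -2)) + y) + H = ((23 - 2)/(-2 + 23) + 253) + 49/6 = (21/21 + 253) + 49/6 = ((1/21)*21 + 253) + 49/6 = (1 + 253) + 49/6 = 254 + 49/6 = 1573/6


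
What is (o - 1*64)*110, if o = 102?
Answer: 4180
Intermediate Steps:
(o - 1*64)*110 = (102 - 1*64)*110 = (102 - 64)*110 = 38*110 = 4180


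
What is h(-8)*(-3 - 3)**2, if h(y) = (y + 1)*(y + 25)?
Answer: -4284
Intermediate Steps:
h(y) = (1 + y)*(25 + y)
h(-8)*(-3 - 3)**2 = (25 + (-8)**2 + 26*(-8))*(-3 - 3)**2 = (25 + 64 - 208)*(-6)**2 = -119*36 = -4284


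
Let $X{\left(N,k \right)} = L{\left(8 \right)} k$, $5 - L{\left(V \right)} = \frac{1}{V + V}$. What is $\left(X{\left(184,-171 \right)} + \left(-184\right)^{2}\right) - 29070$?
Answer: $\frac{63067}{16} \approx 3941.7$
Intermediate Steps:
$L{\left(V \right)} = 5 - \frac{1}{2 V}$ ($L{\left(V \right)} = 5 - \frac{1}{V + V} = 5 - \frac{1}{2 V}$)
$X{\left(N,k \right)} = \frac{79 k}{16}$ ($X{\left(N,k \right)} = \left(5 - \frac{1}{2 \cdot 8}\right) k = \left(5 - \frac{1}{16}\right) k = \frac{79 k}{16}$)
$\left(X{\left(184,-171 \right)} + \left(-184\right)^{2}\right) - 29070 = \left(\frac{79}{16} \left(-171\right) + \left(-184\right)^{2}\right) - 29070 = \left(- \frac{13509}{16} + 33856\right) - 29070 = \frac{528187}{16} - 29070 = \frac{63067}{16}$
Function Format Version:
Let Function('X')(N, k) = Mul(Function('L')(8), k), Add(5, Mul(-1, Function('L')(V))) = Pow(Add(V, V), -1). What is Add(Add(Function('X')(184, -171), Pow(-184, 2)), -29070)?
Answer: Rational(63067, 16) ≈ 3941.7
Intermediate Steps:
Function('L')(V) = Add(5, Mul(Rational(-1, 2), Pow(V, -1))) (Function('L')(V) = Add(5, Mul(-1, Pow(Add(V, V), -1))) = Add(5, Mul(-1, Pow(Mul(2, V), -1))) = Add(5, Mul(-1, Mul(Rational(1, 2), Pow(V, -1)))) = Add(5, Mul(Rational(-1, 2), Pow(V, -1))))
Function('X')(N, k) = Mul(Rational(79, 16), k) (Function('X')(N, k) = Mul(Add(5, Mul(Rational(-1, 2), Pow(8, -1))), k) = Mul(Add(5, Mul(Rational(-1, 2), Rational(1, 8))), k) = Mul(Add(5, Rational(-1, 16)), k) = Mul(Rational(79, 16), k))
Add(Add(Function('X')(184, -171), Pow(-184, 2)), -29070) = Add(Add(Mul(Rational(79, 16), -171), Pow(-184, 2)), -29070) = Add(Add(Rational(-13509, 16), 33856), -29070) = Add(Rational(528187, 16), -29070) = Rational(63067, 16)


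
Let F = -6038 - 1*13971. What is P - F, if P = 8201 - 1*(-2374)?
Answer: 30584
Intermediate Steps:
F = -20009 (F = -6038 - 13971 = -20009)
P = 10575 (P = 8201 + 2374 = 10575)
P - F = 10575 - 1*(-20009) = 10575 + 20009 = 30584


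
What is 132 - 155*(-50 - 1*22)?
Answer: 11292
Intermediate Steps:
132 - 155*(-50 - 1*22) = 132 - 155*(-50 - 22) = 132 - 155*(-72) = 132 + 11160 = 11292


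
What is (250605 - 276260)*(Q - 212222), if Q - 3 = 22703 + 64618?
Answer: 3204258190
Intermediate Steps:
Q = 87324 (Q = 3 + (22703 + 64618) = 3 + 87321 = 87324)
(250605 - 276260)*(Q - 212222) = (250605 - 276260)*(87324 - 212222) = -25655*(-124898) = 3204258190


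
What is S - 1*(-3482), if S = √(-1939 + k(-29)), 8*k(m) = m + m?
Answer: 3482 + 3*I*√865/2 ≈ 3482.0 + 44.116*I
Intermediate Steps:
k(m) = m/4 (k(m) = (m + m)/8 = (2*m)/8 = m/4)
S = 3*I*√865/2 (S = √(-1939 + (¼)*(-29)) = √(-1939 - 29/4) = √(-7785/4) = 3*I*√865/2 ≈ 44.116*I)
S - 1*(-3482) = 3*I*√865/2 - 1*(-3482) = 3*I*√865/2 + 3482 = 3482 + 3*I*√865/2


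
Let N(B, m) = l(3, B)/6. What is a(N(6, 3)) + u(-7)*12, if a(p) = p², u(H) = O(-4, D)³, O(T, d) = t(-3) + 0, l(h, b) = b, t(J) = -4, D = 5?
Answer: -767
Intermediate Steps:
N(B, m) = B/6
O(T, d) = -4 (O(T, d) = -4 + 0 = -4)
u(H) = -64 (u(H) = (-4)³ = -64)
a(N(6, 3)) + u(-7)*12 = ((⅙)*6)² - 64*12 = 1² - 768 = 1 - 768 = -767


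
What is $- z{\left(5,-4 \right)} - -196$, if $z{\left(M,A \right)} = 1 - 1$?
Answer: $196$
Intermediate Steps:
$z{\left(M,A \right)} = 0$ ($z{\left(M,A \right)} = 1 - 1 = 0$)
$- z{\left(5,-4 \right)} - -196 = \left(-1\right) 0 - -196 = 0 + 196 = 196$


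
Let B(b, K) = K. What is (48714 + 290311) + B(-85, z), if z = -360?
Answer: 338665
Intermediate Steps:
(48714 + 290311) + B(-85, z) = (48714 + 290311) - 360 = 339025 - 360 = 338665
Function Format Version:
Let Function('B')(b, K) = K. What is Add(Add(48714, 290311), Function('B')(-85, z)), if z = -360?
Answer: 338665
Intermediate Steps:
Add(Add(48714, 290311), Function('B')(-85, z)) = Add(Add(48714, 290311), -360) = Add(339025, -360) = 338665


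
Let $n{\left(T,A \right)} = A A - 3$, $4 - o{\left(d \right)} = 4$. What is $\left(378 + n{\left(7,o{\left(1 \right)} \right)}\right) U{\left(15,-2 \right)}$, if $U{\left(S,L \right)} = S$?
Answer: $5625$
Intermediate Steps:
$o{\left(d \right)} = 0$ ($o{\left(d \right)} = 4 - 4 = 0$)
$n{\left(T,A \right)} = -3 + A^{2}$ ($n{\left(T,A \right)} = A^{2} - 3 = -3 + A^{2}$)
$\left(378 + n{\left(7,o{\left(1 \right)} \right)}\right) U{\left(15,-2 \right)} = \left(378 - \left(3 - 0^{2}\right)\right) 15 = \left(378 + \left(-3 + 0\right)\right) 15 = \left(378 - 3\right) 15 = 375 \cdot 15 = 5625$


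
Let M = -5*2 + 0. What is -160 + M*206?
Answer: -2220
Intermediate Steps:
M = -10 (M = -10 + 0 = -10)
-160 + M*206 = -160 - 10*206 = -160 - 2060 = -2220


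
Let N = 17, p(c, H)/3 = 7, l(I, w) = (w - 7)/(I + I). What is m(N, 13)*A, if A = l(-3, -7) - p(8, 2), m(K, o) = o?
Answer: -728/3 ≈ -242.67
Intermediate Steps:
l(I, w) = (-7 + w)/(2*I) (l(I, w) = (-7 + w)/((2*I)) = (-7 + w)*(1/(2*I)) = (-7 + w)/(2*I))
p(c, H) = 21 (p(c, H) = 3*7 = 21)
A = -56/3 (A = (1/2)*(-7 - 7)/(-3) - 1*21 = (1/2)*(-1/3)*(-14) - 21 = 7/3 - 21 = -56/3 ≈ -18.667)
m(N, 13)*A = 13*(-56/3) = -728/3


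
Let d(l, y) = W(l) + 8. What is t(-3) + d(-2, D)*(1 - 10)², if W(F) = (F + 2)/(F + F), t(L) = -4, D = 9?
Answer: 644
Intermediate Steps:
W(F) = (2 + F)/(2*F) (W(F) = (2 + F)/((2*F)) = (2 + F)*(1/(2*F)) = (2 + F)/(2*F))
d(l, y) = 8 + (2 + l)/(2*l) (d(l, y) = (2 + l)/(2*l) + 8 = 8 + (2 + l)/(2*l))
t(-3) + d(-2, D)*(1 - 10)² = -4 + (17/2 + 1/(-2))*(1 - 10)² = -4 + (17/2 - ½)*(-9)² = -4 + 8*81 = -4 + 648 = 644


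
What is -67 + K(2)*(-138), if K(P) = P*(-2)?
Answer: 485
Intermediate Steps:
K(P) = -2*P
-67 + K(2)*(-138) = -67 - 2*2*(-138) = -67 - 4*(-138) = -67 + 552 = 485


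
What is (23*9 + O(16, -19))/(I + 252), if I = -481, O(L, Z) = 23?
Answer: -230/229 ≈ -1.0044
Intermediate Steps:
(23*9 + O(16, -19))/(I + 252) = (23*9 + 23)/(-481 + 252) = (207 + 23)/(-229) = 230*(-1/229) = -230/229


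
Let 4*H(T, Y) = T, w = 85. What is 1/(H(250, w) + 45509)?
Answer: 2/91143 ≈ 2.1944e-5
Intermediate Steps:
H(T, Y) = T/4
1/(H(250, w) + 45509) = 1/((¼)*250 + 45509) = 1/(125/2 + 45509) = 1/(91143/2) = 2/91143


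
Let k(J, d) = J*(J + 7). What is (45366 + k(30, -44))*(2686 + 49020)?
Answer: 2403088056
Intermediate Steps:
k(J, d) = J*(7 + J)
(45366 + k(30, -44))*(2686 + 49020) = (45366 + 30*(7 + 30))*(2686 + 49020) = (45366 + 30*37)*51706 = (45366 + 1110)*51706 = 46476*51706 = 2403088056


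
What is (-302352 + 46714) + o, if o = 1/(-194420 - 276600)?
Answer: -120410610761/471020 ≈ -2.5564e+5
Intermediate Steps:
o = -1/471020 (o = 1/(-471020) = -1/471020 ≈ -2.1231e-6)
(-302352 + 46714) + o = (-302352 + 46714) - 1/471020 = -255638 - 1/471020 = -120410610761/471020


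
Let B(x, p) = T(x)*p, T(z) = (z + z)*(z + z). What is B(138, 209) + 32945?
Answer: 15953729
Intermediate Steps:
T(z) = 4*z² (T(z) = (2*z)*(2*z) = 4*z²)
B(x, p) = 4*p*x² (B(x, p) = (4*x²)*p = 4*p*x²)
B(138, 209) + 32945 = 4*209*138² + 32945 = 4*209*19044 + 32945 = 15920784 + 32945 = 15953729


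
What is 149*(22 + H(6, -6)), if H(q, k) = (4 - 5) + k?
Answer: 2235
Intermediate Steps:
H(q, k) = -1 + k
149*(22 + H(6, -6)) = 149*(22 + (-1 - 6)) = 149*(22 - 7) = 149*15 = 2235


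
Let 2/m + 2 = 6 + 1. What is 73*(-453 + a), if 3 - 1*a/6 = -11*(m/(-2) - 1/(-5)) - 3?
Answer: -30441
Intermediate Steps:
m = ⅖ (m = 2/(-2 + (6 + 1)) = 2/(-2 + 7) = 2/5 = 2*(⅕) = ⅖ ≈ 0.40000)
a = 36 (a = 18 - 6*(-11*((⅖)/(-2) - 1/(-5)) - 3) = 18 - 6*(-11*((⅖)*(-½) - 1*(-⅕)) - 3) = 18 - 6*(-11*(-⅕ + ⅕) - 3) = 18 - 6*(-11*0 - 3) = 18 - 6*(0 - 3) = 18 - 6*(-3) = 18 + 18 = 36)
73*(-453 + a) = 73*(-453 + 36) = 73*(-417) = -30441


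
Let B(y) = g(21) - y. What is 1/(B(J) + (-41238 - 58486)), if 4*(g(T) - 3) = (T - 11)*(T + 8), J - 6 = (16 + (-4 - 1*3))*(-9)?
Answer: -2/199147 ≈ -1.0043e-5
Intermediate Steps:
J = -75 (J = 6 + (16 + (-4 - 1*3))*(-9) = 6 + (16 + (-4 - 3))*(-9) = 6 + (16 - 7)*(-9) = 6 + 9*(-9) = 6 - 81 = -75)
g(T) = 3 + (-11 + T)*(8 + T)/4 (g(T) = 3 + ((T - 11)*(T + 8))/4 = 3 + ((-11 + T)*(8 + T))/4 = 3 + (-11 + T)*(8 + T)/4)
B(y) = 151/2 - y (B(y) = (-19 - ¾*21 + (¼)*21²) - y = (-19 - 63/4 + (¼)*441) - y = (-19 - 63/4 + 441/4) - y = 151/2 - y)
1/(B(J) + (-41238 - 58486)) = 1/((151/2 - 1*(-75)) + (-41238 - 58486)) = 1/((151/2 + 75) - 99724) = 1/(301/2 - 99724) = 1/(-199147/2) = -2/199147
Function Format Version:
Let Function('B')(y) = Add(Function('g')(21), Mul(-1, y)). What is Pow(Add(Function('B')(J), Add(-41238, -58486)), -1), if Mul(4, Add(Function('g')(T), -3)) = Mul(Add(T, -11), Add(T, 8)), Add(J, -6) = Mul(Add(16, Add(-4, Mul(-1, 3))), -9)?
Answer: Rational(-2, 199147) ≈ -1.0043e-5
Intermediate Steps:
J = -75 (J = Add(6, Mul(Add(16, Add(-4, Mul(-1, 3))), -9)) = Add(6, Mul(Add(16, Add(-4, -3)), -9)) = Add(6, Mul(Add(16, -7), -9)) = Add(6, Mul(9, -9)) = Add(6, -81) = -75)
Function('g')(T) = Add(3, Mul(Rational(1, 4), Add(-11, T), Add(8, T))) (Function('g')(T) = Add(3, Mul(Rational(1, 4), Mul(Add(T, -11), Add(T, 8)))) = Add(3, Mul(Rational(1, 4), Mul(Add(-11, T), Add(8, T)))) = Add(3, Mul(Rational(1, 4), Add(-11, T), Add(8, T))))
Function('B')(y) = Add(Rational(151, 2), Mul(-1, y)) (Function('B')(y) = Add(Add(-19, Mul(Rational(-3, 4), 21), Mul(Rational(1, 4), Pow(21, 2))), Mul(-1, y)) = Add(Add(-19, Rational(-63, 4), Mul(Rational(1, 4), 441)), Mul(-1, y)) = Add(Add(-19, Rational(-63, 4), Rational(441, 4)), Mul(-1, y)) = Add(Rational(151, 2), Mul(-1, y)))
Pow(Add(Function('B')(J), Add(-41238, -58486)), -1) = Pow(Add(Add(Rational(151, 2), Mul(-1, -75)), Add(-41238, -58486)), -1) = Pow(Add(Add(Rational(151, 2), 75), -99724), -1) = Pow(Add(Rational(301, 2), -99724), -1) = Pow(Rational(-199147, 2), -1) = Rational(-2, 199147)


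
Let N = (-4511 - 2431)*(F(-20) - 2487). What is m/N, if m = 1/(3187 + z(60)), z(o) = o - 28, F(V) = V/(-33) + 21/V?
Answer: 110/6114367988079 ≈ 1.7990e-11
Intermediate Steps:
F(V) = 21/V - V/33 (F(V) = V*(-1/33) + 21/V = -V/33 + 21/V = 21/V - V/33)
z(o) = -28 + o
N = 1899461941/110 (N = (-4511 - 2431)*((21/(-20) - 1/33*(-20)) - 2487) = -6942*((21*(-1/20) + 20/33) - 2487) = -6942*((-21/20 + 20/33) - 2487) = -6942*(-293/660 - 2487) = -6942*(-1641713/660) = 1899461941/110 ≈ 1.7268e+7)
m = 1/3219 (m = 1/(3187 + (-28 + 60)) = 1/(3187 + 32) = 1/3219 ≈ 0.00031066)
m/N = 1/(3219*(1899461941/110)) = (1/3219)*(110/1899461941) = 110/6114367988079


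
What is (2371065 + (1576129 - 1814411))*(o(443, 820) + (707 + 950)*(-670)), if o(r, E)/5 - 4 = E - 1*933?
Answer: -2368956725505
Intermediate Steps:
o(r, E) = -4645 + 5*E (o(r, E) = 20 + 5*(E - 1*933) = 20 + 5*(E - 933) = 20 + 5*(-933 + E) = 20 + (-4665 + 5*E) = -4645 + 5*E)
(2371065 + (1576129 - 1814411))*(o(443, 820) + (707 + 950)*(-670)) = (2371065 + (1576129 - 1814411))*((-4645 + 5*820) + (707 + 950)*(-670)) = (2371065 - 238282)*((-4645 + 4100) + 1657*(-670)) = 2132783*(-545 - 1110190) = 2132783*(-1110735) = -2368956725505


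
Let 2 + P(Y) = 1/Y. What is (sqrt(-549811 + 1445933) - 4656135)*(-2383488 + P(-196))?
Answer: 2175178842041535/196 - 467164041*sqrt(896122)/196 ≈ 1.1096e+13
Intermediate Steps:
P(Y) = -2 + 1/Y
(sqrt(-549811 + 1445933) - 4656135)*(-2383488 + P(-196)) = (sqrt(-549811 + 1445933) - 4656135)*(-2383488 + (-2 + 1/(-196))) = (sqrt(896122) - 4656135)*(-2383488 + (-2 - 1/196)) = (-4656135 + sqrt(896122))*(-2383488 - 393/196) = (-4656135 + sqrt(896122))*(-467164041/196) = 2175178842041535/196 - 467164041*sqrt(896122)/196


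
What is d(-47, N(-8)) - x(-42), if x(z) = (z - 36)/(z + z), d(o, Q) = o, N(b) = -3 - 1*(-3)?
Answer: -671/14 ≈ -47.929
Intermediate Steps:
N(b) = 0 (N(b) = -3 + 3 = 0)
x(z) = (-36 + z)/(2*z) (x(z) = (-36 + z)/((2*z)) = (-36 + z)*(1/(2*z)) = (-36 + z)/(2*z))
d(-47, N(-8)) - x(-42) = -47 - (-36 - 42)/(2*(-42)) = -47 - (-1)*(-78)/(2*42) = -47 - 1*13/14 = -47 - 13/14 = -671/14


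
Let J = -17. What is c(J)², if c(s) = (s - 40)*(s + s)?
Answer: 3755844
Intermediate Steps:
c(s) = 2*s*(-40 + s) (c(s) = (-40 + s)*(2*s) = 2*s*(-40 + s))
c(J)² = (2*(-17)*(-40 - 17))² = (2*(-17)*(-57))² = 1938² = 3755844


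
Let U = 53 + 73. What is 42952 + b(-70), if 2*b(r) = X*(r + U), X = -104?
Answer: 40040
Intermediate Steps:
U = 126
b(r) = -6552 - 52*r (b(r) = (-104*(r + 126))/2 = (-104*(126 + r))/2 = (-13104 - 104*r)/2 = -6552 - 52*r)
42952 + b(-70) = 42952 + (-6552 - 52*(-70)) = 42952 + (-6552 + 3640) = 42952 - 2912 = 40040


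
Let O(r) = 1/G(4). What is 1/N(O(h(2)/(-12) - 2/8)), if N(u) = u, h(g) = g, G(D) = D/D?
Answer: 1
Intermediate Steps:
G(D) = 1
O(r) = 1 (O(r) = 1/1 = 1)
1/N(O(h(2)/(-12) - 2/8)) = 1/1 = 1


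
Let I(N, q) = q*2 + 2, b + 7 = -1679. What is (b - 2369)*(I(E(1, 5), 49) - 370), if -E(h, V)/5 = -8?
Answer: 1094850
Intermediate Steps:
b = -1686 (b = -7 - 1679 = -1686)
E(h, V) = 40 (E(h, V) = -5*(-8) = 40)
I(N, q) = 2 + 2*q (I(N, q) = 2*q + 2 = 2 + 2*q)
(b - 2369)*(I(E(1, 5), 49) - 370) = (-1686 - 2369)*((2 + 2*49) - 370) = -4055*((2 + 98) - 370) = -4055*(100 - 370) = -4055*(-270) = 1094850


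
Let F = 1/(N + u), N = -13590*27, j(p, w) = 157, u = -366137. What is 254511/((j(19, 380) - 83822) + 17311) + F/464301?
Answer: -28875438709406897/7528165227131706 ≈ -3.8357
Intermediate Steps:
N = -366930
F = -1/733067 (F = 1/(-366930 - 366137) = 1/(-733067) = -1/733067 ≈ -1.3641e-6)
254511/((j(19, 380) - 83822) + 17311) + F/464301 = 254511/((157 - 83822) + 17311) - 1/733067/464301 = 254511/(-83665 + 17311) - 1/733067*1/464301 = 254511/(-66354) - 1/340363741167 = 254511*(-1/66354) - 1/340363741167 = -84837/22118 - 1/340363741167 = -28875438709406897/7528165227131706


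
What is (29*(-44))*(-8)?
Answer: 10208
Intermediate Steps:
(29*(-44))*(-8) = -1276*(-8) = 10208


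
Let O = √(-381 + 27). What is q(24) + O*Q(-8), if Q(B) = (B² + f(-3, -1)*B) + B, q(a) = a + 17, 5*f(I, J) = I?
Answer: 41 + 304*I*√354/5 ≈ 41.0 + 1143.9*I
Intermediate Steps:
O = I*√354 (O = √(-354) = I*√354 ≈ 18.815*I)
f(I, J) = I/5
q(a) = 17 + a
Q(B) = B² + 2*B/5 (Q(B) = (B² + ((⅕)*(-3))*B) + B = (B² - 3*B/5) + B = B² + 2*B/5)
q(24) + O*Q(-8) = (17 + 24) + (I*√354)*((⅕)*(-8)*(2 + 5*(-8))) = 41 + (I*√354)*((⅕)*(-8)*(2 - 40)) = 41 + (I*√354)*((⅕)*(-8)*(-38)) = 41 + (I*√354)*(304/5) = 41 + 304*I*√354/5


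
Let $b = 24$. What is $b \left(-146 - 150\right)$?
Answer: $-7104$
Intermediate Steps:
$b \left(-146 - 150\right) = 24 \left(-146 - 150\right) = 24 \left(-296\right) = -7104$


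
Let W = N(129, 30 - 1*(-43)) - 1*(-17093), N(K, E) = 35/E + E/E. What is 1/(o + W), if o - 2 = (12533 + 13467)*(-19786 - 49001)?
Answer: -73/130556477957 ≈ -5.5914e-10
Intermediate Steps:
N(K, E) = 1 + 35/E (N(K, E) = 35/E + 1 = 1 + 35/E)
W = 1247897/73 (W = (35 + (30 - 1*(-43)))/(30 - 1*(-43)) - 1*(-17093) = (35 + (30 + 43))/(30 + 43) + 17093 = (35 + 73)/73 + 17093 = (1/73)*108 + 17093 = 108/73 + 17093 = 1247897/73 ≈ 17094.)
o = -1788461998 (o = 2 + (12533 + 13467)*(-19786 - 49001) = 2 + 26000*(-68787) = 2 - 1788462000 = -1788461998)
1/(o + W) = 1/(-1788461998 + 1247897/73) = 1/(-130556477957/73) = -73/130556477957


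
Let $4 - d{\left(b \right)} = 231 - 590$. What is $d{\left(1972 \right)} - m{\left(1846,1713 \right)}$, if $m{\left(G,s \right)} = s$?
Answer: $-1350$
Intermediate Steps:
$d{\left(b \right)} = 363$ ($d{\left(b \right)} = 4 - \left(231 - 590\right) = 4 - -359 = 4 + 359 = 363$)
$d{\left(1972 \right)} - m{\left(1846,1713 \right)} = 363 - 1713 = -1350$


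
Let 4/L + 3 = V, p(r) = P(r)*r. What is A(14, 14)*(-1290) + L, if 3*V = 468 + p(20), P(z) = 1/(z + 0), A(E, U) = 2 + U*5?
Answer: -10681197/115 ≈ -92880.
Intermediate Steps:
A(E, U) = 2 + 5*U
P(z) = 1/z
p(r) = 1 (p(r) = r/r = 1)
V = 469/3 (V = (468 + 1)/3 = (⅓)*469 = 469/3 ≈ 156.33)
L = 3/115 (L = 4/(-3 + 469/3) = 4/(460/3) = 4*(3/460) = 3/115 ≈ 0.026087)
A(14, 14)*(-1290) + L = (2 + 5*14)*(-1290) + 3/115 = (2 + 70)*(-1290) + 3/115 = 72*(-1290) + 3/115 = -92880 + 3/115 = -10681197/115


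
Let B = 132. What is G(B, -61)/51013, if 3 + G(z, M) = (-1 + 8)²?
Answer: 46/51013 ≈ 0.00090173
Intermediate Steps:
G(z, M) = 46 (G(z, M) = -3 + (-1 + 8)² = -3 + 7² = -3 + 49 = 46)
G(B, -61)/51013 = 46/51013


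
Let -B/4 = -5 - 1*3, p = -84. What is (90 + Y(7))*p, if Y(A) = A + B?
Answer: -10836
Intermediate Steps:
B = 32 (B = -4*(-5 - 1*3) = -4*(-5 - 3) = -4*(-8) = 32)
Y(A) = 32 + A (Y(A) = A + 32 = 32 + A)
(90 + Y(7))*p = (90 + (32 + 7))*(-84) = (90 + 39)*(-84) = 129*(-84) = -10836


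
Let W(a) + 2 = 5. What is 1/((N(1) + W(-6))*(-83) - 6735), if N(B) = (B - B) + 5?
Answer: -1/7399 ≈ -0.00013515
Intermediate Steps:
W(a) = 3 (W(a) = -2 + 5 = 3)
N(B) = 5 (N(B) = 0 + 5 = 5)
1/((N(1) + W(-6))*(-83) - 6735) = 1/((5 + 3)*(-83) - 6735) = 1/(8*(-83) - 6735) = 1/(-664 - 6735) = 1/(-7399) = -1/7399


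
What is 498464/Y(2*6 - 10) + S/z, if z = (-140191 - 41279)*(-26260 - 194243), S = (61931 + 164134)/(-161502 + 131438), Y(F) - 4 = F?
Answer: 2220936484669856011/26733362706272 ≈ 83077.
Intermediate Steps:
Y(F) = 4 + F
S = -226065/30064 (S = 226065/(-30064) = 226065*(-1/30064) = -226065/30064 ≈ -7.5195)
z = 40014679410 (z = -181470*(-220503) = 40014679410)
498464/Y(2*6 - 10) + S/z = 498464/(4 + (2*6 - 10)) - 226065/30064/40014679410 = 498464/(4 + (12 - 10)) - 226065/30064*1/40014679410 = 498464/(4 + 2) - 15071/80200088118816 = 498464/6 - 15071/80200088118816 = 498464*(1/6) - 15071/80200088118816 = 249232/3 - 15071/80200088118816 = 2220936484669856011/26733362706272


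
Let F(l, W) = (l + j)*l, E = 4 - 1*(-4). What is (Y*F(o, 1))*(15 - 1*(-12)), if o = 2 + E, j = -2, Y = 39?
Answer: 84240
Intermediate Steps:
E = 8 (E = 4 + 4 = 8)
o = 10 (o = 2 + 8 = 10)
F(l, W) = l*(-2 + l) (F(l, W) = (l - 2)*l = (-2 + l)*l = l*(-2 + l))
(Y*F(o, 1))*(15 - 1*(-12)) = (39*(10*(-2 + 10)))*(15 - 1*(-12)) = (39*(10*8))*(15 + 12) = (39*80)*27 = 3120*27 = 84240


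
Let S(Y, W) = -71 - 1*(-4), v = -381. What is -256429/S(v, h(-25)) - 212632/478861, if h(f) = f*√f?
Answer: 122779601025/32083687 ≈ 3826.9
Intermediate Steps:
h(f) = f^(3/2)
S(Y, W) = -67 (S(Y, W) = -71 + 4 = -67)
-256429/S(v, h(-25)) - 212632/478861 = -256429/(-67) - 212632/478861 = -256429*(-1/67) - 212632*1/478861 = 256429/67 - 212632/478861 = 122779601025/32083687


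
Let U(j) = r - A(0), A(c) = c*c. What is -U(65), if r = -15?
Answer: 15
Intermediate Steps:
A(c) = c**2
U(j) = -15 (U(j) = -15 - 1*0**2 = -15 - 1*0 = -15 + 0 = -15)
-U(65) = -1*(-15) = 15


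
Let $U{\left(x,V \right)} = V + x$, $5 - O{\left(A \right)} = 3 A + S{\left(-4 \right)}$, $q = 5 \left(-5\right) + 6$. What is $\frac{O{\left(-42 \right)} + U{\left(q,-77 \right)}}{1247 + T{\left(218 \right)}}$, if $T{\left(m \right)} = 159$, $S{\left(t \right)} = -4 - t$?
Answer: $\frac{35}{1406} \approx 0.024893$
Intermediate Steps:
$q = -19$ ($q = -25 + 6 = -19$)
$O{\left(A \right)} = 5 - 3 A$ ($O{\left(A \right)} = 5 - \left(3 A - 0\right) = 5 - \left(3 A + \left(-4 + 4\right)\right) = 5 - \left(3 A + 0\right) = 5 - 3 A$)
$\frac{O{\left(-42 \right)} + U{\left(q,-77 \right)}}{1247 + T{\left(218 \right)}} = \frac{\left(5 - -126\right) - 96}{1247 + 159} = \frac{\left(5 + 126\right) - 96}{1406} = \left(131 - 96\right) \frac{1}{1406} = 35 \cdot \frac{1}{1406} = \frac{35}{1406}$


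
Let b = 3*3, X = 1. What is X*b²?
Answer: 81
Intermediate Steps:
b = 9
X*b² = 1*9² = 1*81 = 81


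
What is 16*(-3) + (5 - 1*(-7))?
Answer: -36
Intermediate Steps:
16*(-3) + (5 - 1*(-7)) = -48 + (5 + 7) = -48 + 12 = -36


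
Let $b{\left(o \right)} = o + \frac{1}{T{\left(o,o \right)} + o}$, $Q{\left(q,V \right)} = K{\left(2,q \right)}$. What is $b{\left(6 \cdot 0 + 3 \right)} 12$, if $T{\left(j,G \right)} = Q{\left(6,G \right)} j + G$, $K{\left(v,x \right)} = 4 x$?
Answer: $\frac{470}{13} \approx 36.154$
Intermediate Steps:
$Q{\left(q,V \right)} = 4 q$
$T{\left(j,G \right)} = G + 24 j$ ($T{\left(j,G \right)} = 4 \cdot 6 j + G = 24 j + G = G + 24 j$)
$b{\left(o \right)} = o + \frac{1}{26 o}$ ($b{\left(o \right)} = o + \frac{1}{\left(o + 24 o\right) + o} = o + \frac{1}{25 o + o} = o + \frac{1}{26 o}$)
$b{\left(6 \cdot 0 + 3 \right)} 12 = \left(\left(6 \cdot 0 + 3\right) + \frac{1}{26 \left(6 \cdot 0 + 3\right)}\right) 12 = \left(\left(0 + 3\right) + \frac{1}{26 \left(0 + 3\right)}\right) 12 = \left(3 + \frac{1}{26 \cdot 3}\right) 12 = \left(3 + \frac{1}{26} \cdot \frac{1}{3}\right) 12 = \left(3 + \frac{1}{78}\right) 12 = \frac{235}{78} \cdot 12 = \frac{470}{13}$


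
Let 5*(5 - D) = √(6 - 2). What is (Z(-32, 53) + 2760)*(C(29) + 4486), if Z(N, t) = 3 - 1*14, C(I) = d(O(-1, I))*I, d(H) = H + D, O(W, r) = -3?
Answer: 62297838/5 ≈ 1.2460e+7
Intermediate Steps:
D = 23/5 (D = 5 - √(6 - 2)/5 = 5 - √4/5 = 5 - ⅕*2 = 5 - ⅖ = 23/5 ≈ 4.6000)
d(H) = 23/5 + H (d(H) = H + 23/5 = 23/5 + H)
C(I) = 8*I/5 (C(I) = (23/5 - 3)*I = 8*I/5)
Z(N, t) = -11 (Z(N, t) = 3 - 14 = -11)
(Z(-32, 53) + 2760)*(C(29) + 4486) = (-11 + 2760)*((8/5)*29 + 4486) = 2749*(232/5 + 4486) = 2749*(22662/5) = 62297838/5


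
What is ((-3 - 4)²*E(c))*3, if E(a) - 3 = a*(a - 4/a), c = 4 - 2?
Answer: 441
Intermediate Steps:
c = 2
E(a) = 3 + a*(a - 4/a)
((-3 - 4)²*E(c))*3 = ((-3 - 4)²*(-1 + 2²))*3 = ((-7)²*(-1 + 4))*3 = (49*3)*3 = 147*3 = 441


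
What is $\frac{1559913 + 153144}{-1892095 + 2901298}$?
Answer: $\frac{571019}{336401} \approx 1.6974$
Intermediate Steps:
$\frac{1559913 + 153144}{-1892095 + 2901298} = \frac{1713057}{1009203} = 1713057 \cdot \frac{1}{1009203} = \frac{571019}{336401}$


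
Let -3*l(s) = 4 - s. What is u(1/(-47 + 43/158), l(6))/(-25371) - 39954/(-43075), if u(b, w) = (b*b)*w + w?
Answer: 165757250047164628/178710414860290275 ≈ 0.92752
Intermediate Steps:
l(s) = -4/3 + s/3 (l(s) = -(4 - s)/3 = -4/3 + s/3)
u(b, w) = w + w*b**2 (u(b, w) = b**2*w + w = w*b**2 + w = w + w*b**2)
u(1/(-47 + 43/158), l(6))/(-25371) - 39954/(-43075) = ((-4/3 + (1/3)*6)*(1 + (1/(-47 + 43/158))**2))/(-25371) - 39954/(-43075) = ((-4/3 + 2)*(1 + (1/(-47 + 43*(1/158)))**2))*(-1/25371) - 39954*(-1/43075) = (2*(1 + (1/(-47 + 43/158))**2)/3)*(-1/25371) + 39954/43075 = (2*(1 + (1/(-7383/158))**2)/3)*(-1/25371) + 39954/43075 = (2*(1 + (-158/7383)**2)/3)*(-1/25371) + 39954/43075 = (2*(1 + 24964/54508689)/3)*(-1/25371) + 39954/43075 = ((2/3)*(54533653/54508689))*(-1/25371) + 39954/43075 = (109067306/163526067)*(-1/25371) + 39954/43075 = -109067306/4148819845857 + 39954/43075 = 165757250047164628/178710414860290275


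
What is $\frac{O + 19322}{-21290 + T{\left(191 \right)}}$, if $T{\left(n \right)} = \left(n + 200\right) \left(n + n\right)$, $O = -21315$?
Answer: $- \frac{1993}{128072} \approx -0.015562$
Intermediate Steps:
$T{\left(n \right)} = 2 n \left(200 + n\right)$ ($T{\left(n \right)} = \left(200 + n\right) 2 n = 2 n \left(200 + n\right)$)
$\frac{O + 19322}{-21290 + T{\left(191 \right)}} = \frac{-21315 + 19322}{-21290 + 2 \cdot 191 \left(200 + 191\right)} = - \frac{1993}{-21290 + 2 \cdot 191 \cdot 391} = - \frac{1993}{-21290 + 149362} = - \frac{1993}{128072}$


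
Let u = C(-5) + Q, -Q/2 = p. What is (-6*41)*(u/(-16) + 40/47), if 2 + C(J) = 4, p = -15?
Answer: 13284/47 ≈ 282.64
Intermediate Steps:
C(J) = 2 (C(J) = -2 + 4 = 2)
Q = 30 (Q = -2*(-15) = 30)
u = 32 (u = 2 + 30 = 32)
(-6*41)*(u/(-16) + 40/47) = (-6*41)*(32/(-16) + 40/47) = -246*(32*(-1/16) + 40*(1/47)) = -246*(-2 + 40/47) = -246*(-54/47) = 13284/47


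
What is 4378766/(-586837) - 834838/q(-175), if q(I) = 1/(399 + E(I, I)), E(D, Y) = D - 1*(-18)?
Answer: -118559150611018/586837 ≈ -2.0203e+8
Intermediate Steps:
E(D, Y) = 18 + D (E(D, Y) = D + 18 = 18 + D)
q(I) = 1/(417 + I) (q(I) = 1/(399 + (18 + I)) = 1/(417 + I))
4378766/(-586837) - 834838/q(-175) = 4378766/(-586837) - 834838/(1/(417 - 175)) = 4378766*(-1/586837) - 834838/(1/242) = -4378766/586837 - 834838/1/242 = -4378766/586837 - 834838*242 = -4378766/586837 - 202030796 = -118559150611018/586837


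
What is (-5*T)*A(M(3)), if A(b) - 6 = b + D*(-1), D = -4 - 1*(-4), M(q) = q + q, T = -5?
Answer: 300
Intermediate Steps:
M(q) = 2*q
D = 0 (D = -4 + 4 = 0)
A(b) = 6 + b (A(b) = 6 + (b + 0*(-1)) = 6 + (b + 0) = 6 + b)
(-5*T)*A(M(3)) = (-5*(-5))*(6 + 2*3) = 25*(6 + 6) = 25*12 = 300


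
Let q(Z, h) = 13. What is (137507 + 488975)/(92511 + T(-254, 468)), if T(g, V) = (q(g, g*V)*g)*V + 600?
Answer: -626482/1452225 ≈ -0.43139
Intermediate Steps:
T(g, V) = 600 + 13*V*g (T(g, V) = (13*g)*V + 600 = 13*V*g + 600 = 600 + 13*V*g)
(137507 + 488975)/(92511 + T(-254, 468)) = (137507 + 488975)/(92511 + (600 + 13*468*(-254))) = 626482/(92511 + (600 - 1545336)) = 626482/(92511 - 1544736) = 626482/(-1452225) = 626482*(-1/1452225) = -626482/1452225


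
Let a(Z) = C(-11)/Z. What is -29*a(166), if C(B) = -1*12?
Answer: 174/83 ≈ 2.0964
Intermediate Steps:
C(B) = -12
a(Z) = -12/Z
-29*a(166) = -(-348)/166 = -29*(-6/83) = 174/83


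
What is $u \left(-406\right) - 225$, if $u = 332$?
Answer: $-135017$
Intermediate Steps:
$u \left(-406\right) - 225 = 332 \left(-406\right) - 225 = -134792 - 225 = -135017$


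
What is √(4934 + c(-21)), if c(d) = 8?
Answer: √4942 ≈ 70.299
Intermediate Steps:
√(4934 + c(-21)) = √(4934 + 8) = √4942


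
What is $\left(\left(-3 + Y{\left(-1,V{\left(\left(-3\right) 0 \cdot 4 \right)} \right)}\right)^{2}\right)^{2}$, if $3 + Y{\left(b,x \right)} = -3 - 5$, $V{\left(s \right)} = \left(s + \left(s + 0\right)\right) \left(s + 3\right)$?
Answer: $38416$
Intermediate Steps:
$V{\left(s \right)} = 2 s \left(3 + s\right)$ ($V{\left(s \right)} = \left(s + s\right) \left(3 + s\right) = 2 s \left(3 + s\right)$)
$Y{\left(b,x \right)} = -11$ ($Y{\left(b,x \right)} = -3 - 8 = -11$)
$\left(\left(-3 + Y{\left(-1,V{\left(\left(-3\right) 0 \cdot 4 \right)} \right)}\right)^{2}\right)^{2} = \left(\left(-3 - 11\right)^{2}\right)^{2} = \left(\left(-14\right)^{2}\right)^{2} = 196^{2} = 38416$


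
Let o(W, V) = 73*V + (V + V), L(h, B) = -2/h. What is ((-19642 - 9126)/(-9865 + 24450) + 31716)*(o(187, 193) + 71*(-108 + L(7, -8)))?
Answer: 21974319713644/102095 ≈ 2.1523e+8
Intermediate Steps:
o(W, V) = 75*V (o(W, V) = 73*V + 2*V = 75*V)
((-19642 - 9126)/(-9865 + 24450) + 31716)*(o(187, 193) + 71*(-108 + L(7, -8))) = ((-19642 - 9126)/(-9865 + 24450) + 31716)*(75*193 + 71*(-108 - 2/7)) = (-28768/14585 + 31716)*(14475 + 71*(-108 - 2*⅐)) = (-28768*1/14585 + 31716)*(14475 + 71*(-108 - 2/7)) = (-28768/14585 + 31716)*(14475 + 71*(-758/7)) = 462549092*(14475 - 53818/7)/14585 = (462549092/14585)*(47507/7) = 21974319713644/102095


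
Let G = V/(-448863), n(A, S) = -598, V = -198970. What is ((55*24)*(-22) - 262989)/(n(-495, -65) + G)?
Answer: 131081013027/268221104 ≈ 488.71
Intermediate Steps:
G = 198970/448863 (G = -198970/(-448863) = -198970*(-1/448863) = 198970/448863 ≈ 0.44328)
((55*24)*(-22) - 262989)/(n(-495, -65) + G) = ((55*24)*(-22) - 262989)/(-598 + 198970/448863) = (1320*(-22) - 262989)/(-268221104/448863) = (-29040 - 262989)*(-448863/268221104) = -292029*(-448863/268221104) = 131081013027/268221104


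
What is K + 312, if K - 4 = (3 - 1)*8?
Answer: 332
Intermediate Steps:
K = 20 (K = 4 + (3 - 1)*8 = 4 + 2*8 = 4 + 16 = 20)
K + 312 = 20 + 312 = 332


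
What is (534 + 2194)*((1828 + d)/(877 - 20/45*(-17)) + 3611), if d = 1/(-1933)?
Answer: 151677027106000/15388613 ≈ 9.8564e+6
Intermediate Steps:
d = -1/1933 ≈ -0.00051733
(534 + 2194)*((1828 + d)/(877 - 20/45*(-17)) + 3611) = (534 + 2194)*((1828 - 1/1933)/(877 - 20/45*(-17)) + 3611) = 2728*(3533523/(1933*(877 - 20*1/45*(-17))) + 3611) = 2728*(3533523/(1933*(877 - 4/9*(-17))) + 3611) = 2728*(3533523/(1933*(877 + 68/9)) + 3611) = 2728*(3533523/(1933*(7961/9)) + 3611) = 2728*((3533523/1933)*(9/7961) + 3611) = 2728*(31801707/15388613 + 3611) = 2728*(55600083250/15388613) = 151677027106000/15388613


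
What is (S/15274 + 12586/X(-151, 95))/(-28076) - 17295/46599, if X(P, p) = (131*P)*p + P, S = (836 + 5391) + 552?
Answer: -6773110766930995/18248450359116712 ≈ -0.37116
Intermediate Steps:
S = 6779 (S = 6227 + 552 = 6779)
X(P, p) = P + 131*P*p (X(P, p) = 131*P*p + P = P + 131*P*p)
(S/15274 + 12586/X(-151, 95))/(-28076) - 17295/46599 = (6779/15274 + 12586/((-151*(1 + 131*95))))/(-28076) - 17295/46599 = (6779*(1/15274) + 12586/((-151*(1 + 12445))))*(-1/28076) - 17295*1/46599 = (6779/15274 + 12586/((-151*12446)))*(-1/28076) - 5765/15533 = (6779/15274 + 12586/(-1879346))*(-1/28076) - 5765/15533 = (6779/15274 + 12586*(-1/1879346))*(-1/28076) - 5765/15533 = (6779/15274 - 899/134239)*(-1/28076) - 5765/15533 = (128039265/292909498)*(-1/28076) - 5765/15533 = -128039265/8223727065848 - 5765/15533 = -6773110766930995/18248450359116712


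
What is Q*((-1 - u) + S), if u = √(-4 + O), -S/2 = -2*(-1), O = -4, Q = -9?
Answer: 45 + 18*I*√2 ≈ 45.0 + 25.456*I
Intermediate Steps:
S = -4 (S = -(-4)*(-1) = -2*2 = -4)
u = 2*I*√2 (u = √(-4 - 4) = √(-8) = 2*I*√2 ≈ 2.8284*I)
Q*((-1 - u) + S) = -9*((-1 - 2*I*√2) - 4) = -9*(-5 - 2*I*√2) = 45 + 18*I*√2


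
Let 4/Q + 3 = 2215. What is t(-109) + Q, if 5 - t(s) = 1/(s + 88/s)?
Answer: 33166531/6618857 ≈ 5.0109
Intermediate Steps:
Q = 1/553 (Q = 4/(-3 + 2215) = 4/2212 = 4*(1/2212) = 1/553 ≈ 0.0018083)
t(s) = 5 - 1/(s + 88/s)
t(-109) + Q = (440 - 1*(-109) + 5*(-109)**2)/(88 + (-109)**2) + 1/553 = (440 + 109 + 5*11881)/(88 + 11881) + 1/553 = (440 + 109 + 59405)/11969 + 1/553 = (1/11969)*59954 + 1/553 = 59954/11969 + 1/553 = 33166531/6618857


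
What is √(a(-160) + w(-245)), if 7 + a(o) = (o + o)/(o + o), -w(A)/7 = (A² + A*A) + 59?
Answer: 19*I*√2329 ≈ 916.93*I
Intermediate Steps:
w(A) = -413 - 14*A² (w(A) = -7*((A² + A*A) + 59) = -7*((A² + A²) + 59) = -7*(2*A² + 59) = -7*(59 + 2*A²) = -413 - 14*A²)
a(o) = -6 (a(o) = -7 + (o + o)/(o + o) = -7 + (2*o)/((2*o)) = -7 + (2*o)*(1/(2*o)) = -7 + 1 = -6)
√(a(-160) + w(-245)) = √(-6 + (-413 - 14*(-245)²)) = √(-6 + (-413 - 14*60025)) = √(-6 + (-413 - 840350)) = √(-6 - 840763) = √(-840769) = 19*I*√2329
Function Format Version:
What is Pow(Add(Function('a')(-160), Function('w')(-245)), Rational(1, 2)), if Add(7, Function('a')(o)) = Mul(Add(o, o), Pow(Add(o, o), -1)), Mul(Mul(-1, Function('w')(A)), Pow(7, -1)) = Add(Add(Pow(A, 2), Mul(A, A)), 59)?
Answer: Mul(19, I, Pow(2329, Rational(1, 2))) ≈ Mul(916.93, I)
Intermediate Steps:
Function('w')(A) = Add(-413, Mul(-14, Pow(A, 2))) (Function('w')(A) = Mul(-7, Add(Add(Pow(A, 2), Mul(A, A)), 59)) = Mul(-7, Add(Add(Pow(A, 2), Pow(A, 2)), 59)) = Mul(-7, Add(Mul(2, Pow(A, 2)), 59)) = Mul(-7, Add(59, Mul(2, Pow(A, 2)))) = Add(-413, Mul(-14, Pow(A, 2))))
Function('a')(o) = -6 (Function('a')(o) = Add(-7, Mul(Add(o, o), Pow(Add(o, o), -1))) = Add(-7, Mul(Mul(2, o), Pow(Mul(2, o), -1))) = Add(-7, Mul(Mul(2, o), Mul(Rational(1, 2), Pow(o, -1)))) = Add(-7, 1) = -6)
Pow(Add(Function('a')(-160), Function('w')(-245)), Rational(1, 2)) = Pow(Add(-6, Add(-413, Mul(-14, Pow(-245, 2)))), Rational(1, 2)) = Pow(Add(-6, Add(-413, Mul(-14, 60025))), Rational(1, 2)) = Pow(Add(-6, Add(-413, -840350)), Rational(1, 2)) = Pow(Add(-6, -840763), Rational(1, 2)) = Pow(-840769, Rational(1, 2)) = Mul(19, I, Pow(2329, Rational(1, 2)))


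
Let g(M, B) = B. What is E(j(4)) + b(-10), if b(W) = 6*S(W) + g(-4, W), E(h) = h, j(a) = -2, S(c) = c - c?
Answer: -12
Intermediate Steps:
S(c) = 0
b(W) = W (b(W) = 6*0 + W = 0 + W = W)
E(j(4)) + b(-10) = -2 - 10 = -12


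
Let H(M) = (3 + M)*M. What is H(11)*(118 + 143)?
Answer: 40194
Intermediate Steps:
H(M) = M*(3 + M)
H(11)*(118 + 143) = (11*(3 + 11))*(118 + 143) = (11*14)*261 = 154*261 = 40194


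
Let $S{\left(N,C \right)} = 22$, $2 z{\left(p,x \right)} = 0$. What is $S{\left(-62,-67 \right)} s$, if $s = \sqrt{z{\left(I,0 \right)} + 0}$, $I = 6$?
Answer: $0$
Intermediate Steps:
$z{\left(p,x \right)} = 0$ ($z{\left(p,x \right)} = \frac{1}{2} \cdot 0 = 0$)
$s = 0$ ($s = \sqrt{0 + 0} = \sqrt{0} = 0$)
$S{\left(-62,-67 \right)} s = 22 \cdot 0 = 0$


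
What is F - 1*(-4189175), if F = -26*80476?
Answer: 2096799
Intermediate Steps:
F = -2092376
F - 1*(-4189175) = -2092376 - 1*(-4189175) = -2092376 + 4189175 = 2096799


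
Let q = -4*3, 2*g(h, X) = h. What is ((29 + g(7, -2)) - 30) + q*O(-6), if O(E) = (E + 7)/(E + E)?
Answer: 7/2 ≈ 3.5000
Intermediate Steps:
g(h, X) = h/2
O(E) = (7 + E)/(2*E) (O(E) = (7 + E)/((2*E)) = (7 + E)*(1/(2*E)) = (7 + E)/(2*E))
q = -12
((29 + g(7, -2)) - 30) + q*O(-6) = ((29 + (1/2)*7) - 30) - 6*(7 - 6)/(-6) = ((29 + 7/2) - 30) - 6*(-1)/6 = (65/2 - 30) - 12*(-1/12) = 5/2 + 1 = 7/2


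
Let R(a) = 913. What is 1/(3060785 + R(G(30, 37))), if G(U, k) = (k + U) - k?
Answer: 1/3061698 ≈ 3.2662e-7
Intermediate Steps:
G(U, k) = U (G(U, k) = (U + k) - k = U)
1/(3060785 + R(G(30, 37))) = 1/(3060785 + 913) = 1/3061698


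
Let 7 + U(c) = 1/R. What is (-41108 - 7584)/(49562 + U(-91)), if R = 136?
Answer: -946016/962783 ≈ -0.98258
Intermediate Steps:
U(c) = -951/136 (U(c) = -7 + 1/136 = -951/136)
(-41108 - 7584)/(49562 + U(-91)) = (-41108 - 7584)/(49562 - 951/136) = -48692/6739481/136 = -48692*136/6739481 = -946016/962783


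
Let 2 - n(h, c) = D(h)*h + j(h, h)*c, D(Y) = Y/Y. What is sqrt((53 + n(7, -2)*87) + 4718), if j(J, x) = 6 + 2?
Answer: 4*sqrt(358) ≈ 75.684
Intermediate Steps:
D(Y) = 1
j(J, x) = 8
n(h, c) = 2 - h - 8*c (n(h, c) = 2 - (1*h + 8*c) = 2 - (h + 8*c) = 2 + (-h - 8*c) = 2 - h - 8*c)
sqrt((53 + n(7, -2)*87) + 4718) = sqrt((53 + (2 - 1*7 - 8*(-2))*87) + 4718) = sqrt((53 + (2 - 7 + 16)*87) + 4718) = sqrt((53 + 11*87) + 4718) = sqrt((53 + 957) + 4718) = sqrt(1010 + 4718) = sqrt(5728) = 4*sqrt(358)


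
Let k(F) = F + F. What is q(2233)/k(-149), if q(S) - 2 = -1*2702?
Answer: 1350/149 ≈ 9.0604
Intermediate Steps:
k(F) = 2*F
q(S) = -2700 (q(S) = 2 - 1*2702 = 2 - 2702 = -2700)
q(2233)/k(-149) = -2700/(2*(-149)) = -2700/(-298) = -2700*(-1/298) = 1350/149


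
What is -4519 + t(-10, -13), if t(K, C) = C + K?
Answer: -4542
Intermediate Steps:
-4519 + t(-10, -13) = -4519 + (-13 - 10) = -4519 - 23 = -4542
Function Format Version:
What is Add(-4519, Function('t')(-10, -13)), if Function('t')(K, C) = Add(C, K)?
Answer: -4542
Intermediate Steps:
Add(-4519, Function('t')(-10, -13)) = Add(-4519, Add(-13, -10)) = Add(-4519, -23) = -4542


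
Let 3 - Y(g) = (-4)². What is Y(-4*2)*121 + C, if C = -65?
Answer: -1638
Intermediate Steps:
Y(g) = -13 (Y(g) = 3 - 1*(-4)² = 3 - 1*16 = 3 - 16 = -13)
Y(-4*2)*121 + C = -13*121 - 65 = -1573 - 65 = -1638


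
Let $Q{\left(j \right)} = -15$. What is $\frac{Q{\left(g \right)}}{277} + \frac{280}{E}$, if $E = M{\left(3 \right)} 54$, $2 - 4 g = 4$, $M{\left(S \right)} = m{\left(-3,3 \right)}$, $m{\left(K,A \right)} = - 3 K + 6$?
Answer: $\frac{6541}{22437} \approx 0.29153$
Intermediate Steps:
$m{\left(K,A \right)} = 6 - 3 K$
$M{\left(S \right)} = 15$ ($M{\left(S \right)} = 6 - -9 = 6 + 9 = 15$)
$g = - \frac{1}{2}$ ($g = \frac{1}{2} - 1 = - \frac{1}{2} \approx -0.5$)
$E = 810$ ($E = 15 \cdot 54 = 810$)
$\frac{Q{\left(g \right)}}{277} + \frac{280}{E} = - \frac{15}{277} + \frac{280}{810} = \left(-15\right) \frac{1}{277} + 280 \cdot \frac{1}{810} = - \frac{15}{277} + \frac{28}{81} = \frac{6541}{22437}$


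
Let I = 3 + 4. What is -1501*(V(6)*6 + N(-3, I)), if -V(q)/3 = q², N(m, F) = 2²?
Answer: 966644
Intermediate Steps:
I = 7
N(m, F) = 4
V(q) = -3*q²
-1501*(V(6)*6 + N(-3, I)) = -1501*(-3*6²*6 + 4) = -1501*(-3*36*6 + 4) = -1501*(-108*6 + 4) = -1501*(-648 + 4) = -1501*(-644) = 966644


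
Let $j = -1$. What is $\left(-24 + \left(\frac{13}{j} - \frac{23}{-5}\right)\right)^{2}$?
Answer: $\frac{26244}{25} \approx 1049.8$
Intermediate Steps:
$\left(-24 + \left(\frac{13}{j} - \frac{23}{-5}\right)\right)^{2} = \left(-24 + \left(\frac{13}{-1} - \frac{23}{-5}\right)\right)^{2} = \left(-24 + \left(13 \left(-1\right) - - \frac{23}{5}\right)\right)^{2} = \left(-24 + \left(-13 + \frac{23}{5}\right)\right)^{2} = \left(-24 - \frac{42}{5}\right)^{2} = \left(- \frac{162}{5}\right)^{2} = \frac{26244}{25}$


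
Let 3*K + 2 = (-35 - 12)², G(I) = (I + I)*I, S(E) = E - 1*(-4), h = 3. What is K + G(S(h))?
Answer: 2501/3 ≈ 833.67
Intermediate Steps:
S(E) = 4 + E (S(E) = E + 4 = 4 + E)
G(I) = 2*I² (G(I) = (2*I)*I = 2*I²)
K = 2207/3 (K = -⅔ + (-35 - 12)²/3 = -⅔ + (⅓)*(-47)² = -⅔ + (⅓)*2209 = -⅔ + 2209/3 = 2207/3 ≈ 735.67)
K + G(S(h)) = 2207/3 + 2*(4 + 3)² = 2207/3 + 2*7² = 2207/3 + 2*49 = 2207/3 + 98 = 2501/3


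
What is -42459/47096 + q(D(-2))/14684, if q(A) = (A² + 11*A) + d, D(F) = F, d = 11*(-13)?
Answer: -157762603/172889416 ≈ -0.91251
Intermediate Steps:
d = -143
q(A) = -143 + A² + 11*A (q(A) = (A² + 11*A) - 143 = -143 + A² + 11*A)
-42459/47096 + q(D(-2))/14684 = -42459/47096 + (-143 + (-2)² + 11*(-2))/14684 = -42459*1/47096 + (-143 + 4 - 22)*(1/14684) = -42459/47096 - 161*1/14684 = -42459/47096 - 161/14684 = -157762603/172889416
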